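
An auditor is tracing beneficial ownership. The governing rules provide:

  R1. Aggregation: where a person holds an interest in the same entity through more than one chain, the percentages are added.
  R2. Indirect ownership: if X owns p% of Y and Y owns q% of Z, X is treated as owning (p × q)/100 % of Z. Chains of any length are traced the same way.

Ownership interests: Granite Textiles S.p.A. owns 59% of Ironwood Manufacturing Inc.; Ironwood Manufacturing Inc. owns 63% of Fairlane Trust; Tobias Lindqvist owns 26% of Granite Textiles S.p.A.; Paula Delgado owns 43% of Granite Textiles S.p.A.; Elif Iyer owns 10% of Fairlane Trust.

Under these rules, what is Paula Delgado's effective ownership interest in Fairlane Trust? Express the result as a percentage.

15.9831%

Chain via Granite Textiles S.p.A. → Ironwood Manufacturing Inc. (R2): 43% × 59% × 63% = 15.9831% of Fairlane Trust.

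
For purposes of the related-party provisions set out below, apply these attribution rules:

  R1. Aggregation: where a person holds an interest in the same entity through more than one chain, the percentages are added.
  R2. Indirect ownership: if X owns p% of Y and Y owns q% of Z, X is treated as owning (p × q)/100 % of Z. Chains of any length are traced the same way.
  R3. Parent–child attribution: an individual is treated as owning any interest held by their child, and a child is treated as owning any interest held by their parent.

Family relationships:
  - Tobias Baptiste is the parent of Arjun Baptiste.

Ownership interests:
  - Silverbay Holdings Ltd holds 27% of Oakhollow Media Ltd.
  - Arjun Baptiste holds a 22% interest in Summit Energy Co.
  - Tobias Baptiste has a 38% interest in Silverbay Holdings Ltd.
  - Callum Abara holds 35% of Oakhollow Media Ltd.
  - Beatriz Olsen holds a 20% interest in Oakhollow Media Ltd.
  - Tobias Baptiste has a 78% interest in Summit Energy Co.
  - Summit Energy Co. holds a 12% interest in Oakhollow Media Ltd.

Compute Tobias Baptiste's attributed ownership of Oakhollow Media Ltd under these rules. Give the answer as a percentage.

By parent–child attribution (R3), Tobias Baptiste is treated as also owning Arjun Baptiste's interest in Summit Energy Co, giving 78% + 22% = 100%.
Chain via Silverbay Holdings Ltd (R2): 38% × 27% = 10.26% of Oakhollow Media Ltd.
Chain via Summit Energy Co. (R2): 100% × 12% = 12% of Oakhollow Media Ltd.
Aggregating (R1): 10.26% + 12% = 22.26%.

22.26%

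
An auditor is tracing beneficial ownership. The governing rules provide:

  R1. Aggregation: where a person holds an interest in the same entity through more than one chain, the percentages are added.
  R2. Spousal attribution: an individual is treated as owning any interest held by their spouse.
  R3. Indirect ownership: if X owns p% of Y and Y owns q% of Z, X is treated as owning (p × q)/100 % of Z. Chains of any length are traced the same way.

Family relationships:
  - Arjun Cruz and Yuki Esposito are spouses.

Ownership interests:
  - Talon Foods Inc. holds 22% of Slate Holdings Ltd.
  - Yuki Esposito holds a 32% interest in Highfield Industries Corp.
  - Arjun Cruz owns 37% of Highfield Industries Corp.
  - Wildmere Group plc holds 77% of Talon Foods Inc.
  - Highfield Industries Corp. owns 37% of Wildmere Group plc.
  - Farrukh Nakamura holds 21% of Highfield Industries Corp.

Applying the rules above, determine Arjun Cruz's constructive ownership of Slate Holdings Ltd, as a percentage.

By spousal attribution (R2), Arjun Cruz is treated as also owning Yuki Esposito's interest in Highfield Industries Corp, giving 37% + 32% = 69%.
Chain via Highfield Industries Corp. → Wildmere Group plc → Talon Foods Inc. (R3): 69% × 37% × 77% × 22% = 4.324782% of Slate Holdings Ltd.

4.324782%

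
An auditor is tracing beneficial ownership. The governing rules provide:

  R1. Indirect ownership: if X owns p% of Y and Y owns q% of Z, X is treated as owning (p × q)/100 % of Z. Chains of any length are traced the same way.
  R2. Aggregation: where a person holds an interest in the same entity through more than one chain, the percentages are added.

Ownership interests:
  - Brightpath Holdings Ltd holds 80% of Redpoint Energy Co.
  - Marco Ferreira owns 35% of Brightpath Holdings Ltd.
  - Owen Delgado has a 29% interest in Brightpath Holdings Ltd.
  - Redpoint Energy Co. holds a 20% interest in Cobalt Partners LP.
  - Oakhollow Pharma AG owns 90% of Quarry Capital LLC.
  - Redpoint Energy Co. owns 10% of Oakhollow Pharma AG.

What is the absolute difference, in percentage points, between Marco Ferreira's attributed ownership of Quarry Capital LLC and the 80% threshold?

77.48

Chain via Brightpath Holdings Ltd → Redpoint Energy Co. → Oakhollow Pharma AG (R1): 35% × 80% × 10% × 90% = 2.52% of Quarry Capital LLC.
2.52% falls short of the 80% threshold by 77.48 percentage points.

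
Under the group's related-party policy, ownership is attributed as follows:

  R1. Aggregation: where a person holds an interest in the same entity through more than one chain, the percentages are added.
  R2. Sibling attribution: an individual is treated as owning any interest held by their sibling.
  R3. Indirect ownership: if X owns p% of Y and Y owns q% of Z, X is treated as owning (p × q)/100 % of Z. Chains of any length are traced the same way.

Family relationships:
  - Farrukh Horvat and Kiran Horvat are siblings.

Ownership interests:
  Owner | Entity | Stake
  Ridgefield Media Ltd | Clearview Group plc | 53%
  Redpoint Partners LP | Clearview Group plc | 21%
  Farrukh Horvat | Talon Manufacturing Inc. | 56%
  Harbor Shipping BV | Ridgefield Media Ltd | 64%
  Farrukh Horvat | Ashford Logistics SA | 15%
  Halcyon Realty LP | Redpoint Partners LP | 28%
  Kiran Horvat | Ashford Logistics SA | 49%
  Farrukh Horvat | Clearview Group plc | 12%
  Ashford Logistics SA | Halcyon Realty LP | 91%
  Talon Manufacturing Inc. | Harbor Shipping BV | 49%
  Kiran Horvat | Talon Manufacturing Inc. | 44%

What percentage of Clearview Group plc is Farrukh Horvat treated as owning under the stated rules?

By sibling attribution (R2), Farrukh Horvat is treated as also owning Kiran Horvat's interest in Talon Manufacturing Inc, giving 56% + 44% = 100%.
By sibling attribution (R2), Farrukh Horvat is treated as also owning Kiran Horvat's interest in Ashford Logistics SA, giving 15% + 49% = 64%.
Chain via Talon Manufacturing Inc. → Harbor Shipping BV → Ridgefield Media Ltd (R3): 100% × 49% × 64% × 53% = 16.6208% of Clearview Group plc.
Chain via Ashford Logistics SA → Halcyon Realty LP → Redpoint Partners LP (R3): 64% × 91% × 28% × 21% = 3.424512% of Clearview Group plc.
Direct interest in Clearview Group plc: 12%.
Aggregating (R1): 16.6208% + 3.424512% + 12% = 32.045312%.

32.045312%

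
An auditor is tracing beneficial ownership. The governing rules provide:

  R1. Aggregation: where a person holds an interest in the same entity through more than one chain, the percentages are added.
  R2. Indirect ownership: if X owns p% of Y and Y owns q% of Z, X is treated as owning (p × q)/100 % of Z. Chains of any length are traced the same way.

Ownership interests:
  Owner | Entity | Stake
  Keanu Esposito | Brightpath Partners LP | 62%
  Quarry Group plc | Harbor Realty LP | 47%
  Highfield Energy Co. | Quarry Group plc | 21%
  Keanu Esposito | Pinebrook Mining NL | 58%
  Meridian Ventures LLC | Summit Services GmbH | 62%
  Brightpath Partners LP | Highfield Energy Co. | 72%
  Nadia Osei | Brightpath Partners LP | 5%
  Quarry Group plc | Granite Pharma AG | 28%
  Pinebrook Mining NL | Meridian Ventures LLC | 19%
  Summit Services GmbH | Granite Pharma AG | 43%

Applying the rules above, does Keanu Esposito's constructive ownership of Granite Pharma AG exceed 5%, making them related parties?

Chain via Brightpath Partners LP → Highfield Energy Co. → Quarry Group plc (R2): 62% × 72% × 21% × 28% = 2.624832% of Granite Pharma AG.
Chain via Pinebrook Mining NL → Meridian Ventures LLC → Summit Services GmbH (R2): 58% × 19% × 62% × 43% = 2.937932% of Granite Pharma AG.
Aggregating (R1): 2.624832% + 2.937932% = 5.562764%.
5.562764% exceeds the 5% threshold, so Keanu is a related party to Granite Pharma AG.

Yes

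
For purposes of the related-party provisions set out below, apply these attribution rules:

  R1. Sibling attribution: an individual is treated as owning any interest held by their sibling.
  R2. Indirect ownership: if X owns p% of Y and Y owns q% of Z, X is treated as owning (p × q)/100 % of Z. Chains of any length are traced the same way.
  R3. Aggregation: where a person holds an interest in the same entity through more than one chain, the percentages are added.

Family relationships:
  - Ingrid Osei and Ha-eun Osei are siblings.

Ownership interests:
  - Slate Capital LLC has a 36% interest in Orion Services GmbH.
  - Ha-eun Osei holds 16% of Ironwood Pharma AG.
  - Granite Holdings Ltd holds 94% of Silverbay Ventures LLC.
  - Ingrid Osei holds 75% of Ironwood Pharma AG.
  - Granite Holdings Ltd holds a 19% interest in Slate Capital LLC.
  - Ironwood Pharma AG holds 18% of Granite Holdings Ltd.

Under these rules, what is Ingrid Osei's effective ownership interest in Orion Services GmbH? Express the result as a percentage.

By sibling attribution (R1), Ingrid Osei is treated as also owning Ha-eun Osei's interest in Ironwood Pharma AG, giving 75% + 16% = 91%.
Chain via Ironwood Pharma AG → Granite Holdings Ltd → Slate Capital LLC (R2): 91% × 18% × 19% × 36% = 1.120392% of Orion Services GmbH.

1.120392%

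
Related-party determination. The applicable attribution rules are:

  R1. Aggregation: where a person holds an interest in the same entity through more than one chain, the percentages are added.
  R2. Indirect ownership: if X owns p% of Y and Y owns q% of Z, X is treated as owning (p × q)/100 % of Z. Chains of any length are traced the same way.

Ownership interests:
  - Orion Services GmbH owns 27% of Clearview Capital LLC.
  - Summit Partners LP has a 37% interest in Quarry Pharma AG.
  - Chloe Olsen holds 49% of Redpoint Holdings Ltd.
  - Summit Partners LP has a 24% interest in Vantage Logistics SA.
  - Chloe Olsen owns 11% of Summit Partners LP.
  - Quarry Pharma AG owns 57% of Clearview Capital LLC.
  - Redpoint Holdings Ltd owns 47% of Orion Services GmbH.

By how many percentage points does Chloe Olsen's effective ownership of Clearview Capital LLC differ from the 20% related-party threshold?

11.462

Chain via Redpoint Holdings Ltd → Orion Services GmbH (R2): 49% × 47% × 27% = 6.2181% of Clearview Capital LLC.
Chain via Summit Partners LP → Quarry Pharma AG (R2): 11% × 37% × 57% = 2.3199% of Clearview Capital LLC.
Aggregating (R1): 6.2181% + 2.3199% = 8.538%.
8.538% falls short of the 20% threshold by 11.462 percentage points.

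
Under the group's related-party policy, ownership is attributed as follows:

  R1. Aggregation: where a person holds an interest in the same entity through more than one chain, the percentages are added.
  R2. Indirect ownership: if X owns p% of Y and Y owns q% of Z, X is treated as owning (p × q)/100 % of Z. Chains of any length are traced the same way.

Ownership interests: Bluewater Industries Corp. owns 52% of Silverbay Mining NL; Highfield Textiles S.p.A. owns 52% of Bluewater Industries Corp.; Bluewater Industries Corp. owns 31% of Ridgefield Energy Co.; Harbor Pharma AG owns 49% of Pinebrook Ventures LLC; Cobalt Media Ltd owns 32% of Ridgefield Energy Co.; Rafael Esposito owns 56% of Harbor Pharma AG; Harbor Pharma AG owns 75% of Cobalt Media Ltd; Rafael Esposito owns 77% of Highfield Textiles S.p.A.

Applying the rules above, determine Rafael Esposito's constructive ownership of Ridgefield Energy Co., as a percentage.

25.8524%

Chain via Harbor Pharma AG → Cobalt Media Ltd (R2): 56% × 75% × 32% = 13.44% of Ridgefield Energy Co.
Chain via Highfield Textiles S.p.A. → Bluewater Industries Corp. (R2): 77% × 52% × 31% = 12.4124% of Ridgefield Energy Co.
Aggregating (R1): 13.44% + 12.4124% = 25.8524%.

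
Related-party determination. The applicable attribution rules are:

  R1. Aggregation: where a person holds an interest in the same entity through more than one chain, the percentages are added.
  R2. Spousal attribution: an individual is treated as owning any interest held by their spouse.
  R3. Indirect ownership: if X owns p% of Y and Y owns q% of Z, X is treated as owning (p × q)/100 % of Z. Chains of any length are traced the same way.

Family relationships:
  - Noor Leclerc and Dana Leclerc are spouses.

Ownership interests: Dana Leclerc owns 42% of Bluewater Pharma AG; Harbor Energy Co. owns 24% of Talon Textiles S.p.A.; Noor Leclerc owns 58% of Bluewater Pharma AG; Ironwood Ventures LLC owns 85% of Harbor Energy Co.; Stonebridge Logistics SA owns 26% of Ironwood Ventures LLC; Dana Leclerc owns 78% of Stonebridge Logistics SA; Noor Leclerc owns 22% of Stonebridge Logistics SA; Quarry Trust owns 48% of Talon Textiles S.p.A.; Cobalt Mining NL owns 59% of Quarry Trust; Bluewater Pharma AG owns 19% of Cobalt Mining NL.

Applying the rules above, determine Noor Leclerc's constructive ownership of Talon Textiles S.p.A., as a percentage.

By spousal attribution (R2), Noor Leclerc is treated as also owning Dana Leclerc's interest in Bluewater Pharma AG, giving 58% + 42% = 100%.
By spousal attribution (R2), Noor Leclerc is treated as also owning Dana Leclerc's interest in Stonebridge Logistics SA, giving 22% + 78% = 100%.
Chain via Bluewater Pharma AG → Cobalt Mining NL → Quarry Trust (R3): 100% × 19% × 59% × 48% = 5.3808% of Talon Textiles S.p.A.
Chain via Stonebridge Logistics SA → Ironwood Ventures LLC → Harbor Energy Co. (R3): 100% × 26% × 85% × 24% = 5.304% of Talon Textiles S.p.A.
Aggregating (R1): 5.3808% + 5.304% = 10.6848%.

10.6848%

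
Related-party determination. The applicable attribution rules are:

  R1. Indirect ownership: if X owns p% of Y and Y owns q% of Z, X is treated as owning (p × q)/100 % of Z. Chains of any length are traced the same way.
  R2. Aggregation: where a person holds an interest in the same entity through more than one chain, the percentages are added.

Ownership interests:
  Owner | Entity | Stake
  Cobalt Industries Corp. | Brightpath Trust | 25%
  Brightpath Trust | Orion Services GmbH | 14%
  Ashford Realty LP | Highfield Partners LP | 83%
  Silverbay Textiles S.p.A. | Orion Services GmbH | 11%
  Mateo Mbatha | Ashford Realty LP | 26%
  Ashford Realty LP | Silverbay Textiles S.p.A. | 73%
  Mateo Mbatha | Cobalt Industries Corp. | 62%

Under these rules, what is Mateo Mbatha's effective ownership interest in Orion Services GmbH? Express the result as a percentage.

4.2578%

Chain via Cobalt Industries Corp. → Brightpath Trust (R1): 62% × 25% × 14% = 2.17% of Orion Services GmbH.
Chain via Ashford Realty LP → Silverbay Textiles S.p.A. (R1): 26% × 73% × 11% = 2.0878% of Orion Services GmbH.
Aggregating (R2): 2.17% + 2.0878% = 4.2578%.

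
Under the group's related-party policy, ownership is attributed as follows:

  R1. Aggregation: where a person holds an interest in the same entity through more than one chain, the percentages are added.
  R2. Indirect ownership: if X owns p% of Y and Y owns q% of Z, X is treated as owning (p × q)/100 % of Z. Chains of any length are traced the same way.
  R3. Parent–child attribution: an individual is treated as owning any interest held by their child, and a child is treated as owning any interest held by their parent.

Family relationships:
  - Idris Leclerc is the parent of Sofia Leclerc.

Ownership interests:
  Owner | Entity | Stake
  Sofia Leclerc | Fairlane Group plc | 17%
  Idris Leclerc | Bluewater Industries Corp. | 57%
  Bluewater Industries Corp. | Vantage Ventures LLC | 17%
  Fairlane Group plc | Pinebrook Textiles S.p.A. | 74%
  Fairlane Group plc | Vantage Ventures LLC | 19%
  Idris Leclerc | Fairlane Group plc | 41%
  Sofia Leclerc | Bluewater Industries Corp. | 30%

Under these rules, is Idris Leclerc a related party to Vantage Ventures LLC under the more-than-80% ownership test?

No

By parent–child attribution (R3), Idris Leclerc is treated as also owning Sofia Leclerc's interest in Fairlane Group plc, giving 41% + 17% = 58%.
By parent–child attribution (R3), Idris Leclerc is treated as also owning Sofia Leclerc's interest in Bluewater Industries Corp, giving 57% + 30% = 87%.
Chain via Fairlane Group plc (R2): 58% × 19% = 11.02% of Vantage Ventures LLC.
Chain via Bluewater Industries Corp. (R2): 87% × 17% = 14.79% of Vantage Ventures LLC.
Aggregating (R1): 11.02% + 14.79% = 25.81%.
25.81% does not exceed the 80% threshold, so Idris is not a related party to Vantage Ventures LLC.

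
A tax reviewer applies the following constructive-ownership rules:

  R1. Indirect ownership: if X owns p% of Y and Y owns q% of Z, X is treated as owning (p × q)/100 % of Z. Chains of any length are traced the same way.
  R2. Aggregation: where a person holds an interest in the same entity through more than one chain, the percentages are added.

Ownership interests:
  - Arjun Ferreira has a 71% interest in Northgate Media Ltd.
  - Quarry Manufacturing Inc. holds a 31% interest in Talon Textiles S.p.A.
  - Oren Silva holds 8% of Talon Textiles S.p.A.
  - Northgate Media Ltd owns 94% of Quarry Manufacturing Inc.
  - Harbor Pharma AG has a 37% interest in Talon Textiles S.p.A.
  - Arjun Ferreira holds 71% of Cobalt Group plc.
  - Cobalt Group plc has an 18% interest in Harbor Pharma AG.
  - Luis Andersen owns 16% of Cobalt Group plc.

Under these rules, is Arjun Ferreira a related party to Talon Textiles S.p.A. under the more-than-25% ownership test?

Yes

Chain via Northgate Media Ltd → Quarry Manufacturing Inc. (R1): 71% × 94% × 31% = 20.6894% of Talon Textiles S.p.A.
Chain via Cobalt Group plc → Harbor Pharma AG (R1): 71% × 18% × 37% = 4.7286% of Talon Textiles S.p.A.
Aggregating (R2): 20.6894% + 4.7286% = 25.418%.
25.418% exceeds the 25% threshold, so Arjun is a related party to Talon Textiles S.p.A.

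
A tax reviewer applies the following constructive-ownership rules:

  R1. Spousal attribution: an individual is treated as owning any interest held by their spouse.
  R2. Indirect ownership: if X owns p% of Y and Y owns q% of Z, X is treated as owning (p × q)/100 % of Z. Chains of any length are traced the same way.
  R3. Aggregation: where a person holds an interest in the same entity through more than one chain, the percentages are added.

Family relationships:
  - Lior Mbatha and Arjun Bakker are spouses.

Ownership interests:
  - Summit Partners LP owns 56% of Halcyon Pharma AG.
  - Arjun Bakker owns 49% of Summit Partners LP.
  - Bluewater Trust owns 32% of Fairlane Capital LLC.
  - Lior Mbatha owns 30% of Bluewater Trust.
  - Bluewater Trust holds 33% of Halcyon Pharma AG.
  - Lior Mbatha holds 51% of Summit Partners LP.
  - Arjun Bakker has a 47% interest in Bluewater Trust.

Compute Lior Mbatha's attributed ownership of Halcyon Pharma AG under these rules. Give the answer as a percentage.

81.41%

By spousal attribution (R1), Lior Mbatha is treated as also owning Arjun Bakker's interest in Summit Partners LP, giving 51% + 49% = 100%.
By spousal attribution (R1), Lior Mbatha is treated as also owning Arjun Bakker's interest in Bluewater Trust, giving 30% + 47% = 77%.
Chain via Summit Partners LP (R2): 100% × 56% = 56% of Halcyon Pharma AG.
Chain via Bluewater Trust (R2): 77% × 33% = 25.41% of Halcyon Pharma AG.
Aggregating (R3): 56% + 25.41% = 81.41%.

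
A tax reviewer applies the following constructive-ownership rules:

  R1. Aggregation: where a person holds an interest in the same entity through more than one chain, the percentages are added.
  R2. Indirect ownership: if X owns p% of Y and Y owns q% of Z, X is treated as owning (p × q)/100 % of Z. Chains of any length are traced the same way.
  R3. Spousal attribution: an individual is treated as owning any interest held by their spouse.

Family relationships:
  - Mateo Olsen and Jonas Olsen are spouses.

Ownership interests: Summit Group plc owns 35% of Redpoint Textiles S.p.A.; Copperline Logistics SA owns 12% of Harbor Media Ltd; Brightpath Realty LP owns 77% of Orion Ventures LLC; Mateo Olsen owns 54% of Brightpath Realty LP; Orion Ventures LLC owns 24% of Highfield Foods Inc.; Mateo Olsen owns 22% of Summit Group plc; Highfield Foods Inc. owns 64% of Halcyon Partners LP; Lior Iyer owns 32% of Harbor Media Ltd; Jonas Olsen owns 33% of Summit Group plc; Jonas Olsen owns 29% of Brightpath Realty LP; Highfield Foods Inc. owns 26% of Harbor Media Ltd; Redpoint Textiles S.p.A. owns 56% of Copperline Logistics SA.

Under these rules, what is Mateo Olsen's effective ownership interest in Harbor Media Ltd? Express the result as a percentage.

5.281584%

By spousal attribution (R3), Mateo Olsen is treated as also owning Jonas Olsen's interest in Brightpath Realty LP, giving 54% + 29% = 83%.
By spousal attribution (R3), Mateo Olsen is treated as also owning Jonas Olsen's interest in Summit Group plc, giving 22% + 33% = 55%.
Chain via Brightpath Realty LP → Orion Ventures LLC → Highfield Foods Inc. (R2): 83% × 77% × 24% × 26% = 3.987984% of Harbor Media Ltd.
Chain via Summit Group plc → Redpoint Textiles S.p.A. → Copperline Logistics SA (R2): 55% × 35% × 56% × 12% = 1.2936% of Harbor Media Ltd.
Aggregating (R1): 3.987984% + 1.2936% = 5.281584%.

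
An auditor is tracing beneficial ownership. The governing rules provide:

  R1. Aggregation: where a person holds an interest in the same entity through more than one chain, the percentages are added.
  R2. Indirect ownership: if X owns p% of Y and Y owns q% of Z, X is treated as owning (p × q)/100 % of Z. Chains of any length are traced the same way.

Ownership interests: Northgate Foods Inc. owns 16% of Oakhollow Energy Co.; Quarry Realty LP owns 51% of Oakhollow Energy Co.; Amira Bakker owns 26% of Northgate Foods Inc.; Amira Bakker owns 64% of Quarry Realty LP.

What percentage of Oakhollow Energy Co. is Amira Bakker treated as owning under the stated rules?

Chain via Quarry Realty LP (R2): 64% × 51% = 32.64% of Oakhollow Energy Co.
Chain via Northgate Foods Inc. (R2): 26% × 16% = 4.16% of Oakhollow Energy Co.
Aggregating (R1): 32.64% + 4.16% = 36.8%.

36.8%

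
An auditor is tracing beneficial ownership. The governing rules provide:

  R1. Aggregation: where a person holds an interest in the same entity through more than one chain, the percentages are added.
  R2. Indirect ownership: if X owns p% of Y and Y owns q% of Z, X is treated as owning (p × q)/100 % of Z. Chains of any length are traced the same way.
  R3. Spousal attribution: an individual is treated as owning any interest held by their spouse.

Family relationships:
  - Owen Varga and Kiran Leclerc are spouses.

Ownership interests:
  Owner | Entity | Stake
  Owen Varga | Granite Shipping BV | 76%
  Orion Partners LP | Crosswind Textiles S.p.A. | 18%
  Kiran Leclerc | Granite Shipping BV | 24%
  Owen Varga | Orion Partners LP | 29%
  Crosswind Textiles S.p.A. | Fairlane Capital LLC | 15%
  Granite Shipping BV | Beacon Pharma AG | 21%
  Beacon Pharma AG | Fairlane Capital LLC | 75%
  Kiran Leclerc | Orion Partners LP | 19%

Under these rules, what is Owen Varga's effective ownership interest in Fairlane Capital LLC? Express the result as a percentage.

17.046%

By spousal attribution (R3), Owen Varga is treated as also owning Kiran Leclerc's interest in Granite Shipping BV, giving 76% + 24% = 100%.
By spousal attribution (R3), Owen Varga is treated as also owning Kiran Leclerc's interest in Orion Partners LP, giving 29% + 19% = 48%.
Chain via Granite Shipping BV → Beacon Pharma AG (R2): 100% × 21% × 75% = 15.75% of Fairlane Capital LLC.
Chain via Orion Partners LP → Crosswind Textiles S.p.A. (R2): 48% × 18% × 15% = 1.296% of Fairlane Capital LLC.
Aggregating (R1): 15.75% + 1.296% = 17.046%.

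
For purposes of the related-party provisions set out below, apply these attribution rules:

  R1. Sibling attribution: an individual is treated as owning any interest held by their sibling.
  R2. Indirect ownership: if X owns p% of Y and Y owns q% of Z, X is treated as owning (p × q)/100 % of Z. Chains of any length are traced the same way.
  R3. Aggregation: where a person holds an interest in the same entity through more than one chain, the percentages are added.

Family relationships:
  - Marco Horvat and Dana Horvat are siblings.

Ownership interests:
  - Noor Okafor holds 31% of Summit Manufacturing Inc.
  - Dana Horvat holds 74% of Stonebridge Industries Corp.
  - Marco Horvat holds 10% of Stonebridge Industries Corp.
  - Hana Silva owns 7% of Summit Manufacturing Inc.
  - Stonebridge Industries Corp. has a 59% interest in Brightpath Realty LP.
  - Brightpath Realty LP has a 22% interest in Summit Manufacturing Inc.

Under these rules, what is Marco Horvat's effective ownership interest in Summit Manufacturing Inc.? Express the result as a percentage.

10.9032%

By sibling attribution (R1), Marco Horvat is treated as also owning Dana Horvat's interest in Stonebridge Industries Corp, giving 10% + 74% = 84%.
Chain via Stonebridge Industries Corp. → Brightpath Realty LP (R2): 84% × 59% × 22% = 10.9032% of Summit Manufacturing Inc.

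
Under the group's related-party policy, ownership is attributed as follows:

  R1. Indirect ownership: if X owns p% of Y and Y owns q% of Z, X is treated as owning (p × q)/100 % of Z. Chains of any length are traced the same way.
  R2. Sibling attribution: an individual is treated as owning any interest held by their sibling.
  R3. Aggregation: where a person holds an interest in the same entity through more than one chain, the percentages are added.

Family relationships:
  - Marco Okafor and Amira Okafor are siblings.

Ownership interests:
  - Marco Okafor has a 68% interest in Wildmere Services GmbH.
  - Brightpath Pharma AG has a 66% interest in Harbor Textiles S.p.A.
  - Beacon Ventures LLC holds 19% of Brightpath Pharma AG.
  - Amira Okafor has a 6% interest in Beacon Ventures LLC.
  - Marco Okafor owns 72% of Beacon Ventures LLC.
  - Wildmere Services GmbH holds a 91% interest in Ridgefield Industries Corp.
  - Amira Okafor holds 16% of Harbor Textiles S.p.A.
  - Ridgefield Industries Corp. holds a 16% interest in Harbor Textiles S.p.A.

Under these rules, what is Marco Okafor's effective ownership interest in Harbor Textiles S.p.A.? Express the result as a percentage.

By sibling attribution (R2), Marco Okafor is treated as also owning Amira Okafor's interest in Beacon Ventures LLC, giving 72% + 6% = 78%.
By sibling attribution (R2), Marco Okafor is treated as owning Amira Okafor's 16% interest in Harbor Textiles S.p.A.
Chain via Beacon Ventures LLC → Brightpath Pharma AG (R1): 78% × 19% × 66% = 9.7812% of Harbor Textiles S.p.A.
Chain via Wildmere Services GmbH → Ridgefield Industries Corp. (R1): 68% × 91% × 16% = 9.9008% of Harbor Textiles S.p.A.
Direct interest in Harbor Textiles S.p.A: 16%.
Aggregating (R3): 9.7812% + 9.9008% + 16% = 35.682%.

35.682%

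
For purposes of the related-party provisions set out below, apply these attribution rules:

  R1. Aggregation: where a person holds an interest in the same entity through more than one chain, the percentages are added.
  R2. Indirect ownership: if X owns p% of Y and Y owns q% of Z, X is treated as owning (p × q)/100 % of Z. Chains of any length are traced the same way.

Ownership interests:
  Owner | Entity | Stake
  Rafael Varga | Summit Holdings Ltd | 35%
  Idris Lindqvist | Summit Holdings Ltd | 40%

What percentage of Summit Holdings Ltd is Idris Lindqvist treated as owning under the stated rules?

Direct interest in Summit Holdings Ltd: 40%.

40%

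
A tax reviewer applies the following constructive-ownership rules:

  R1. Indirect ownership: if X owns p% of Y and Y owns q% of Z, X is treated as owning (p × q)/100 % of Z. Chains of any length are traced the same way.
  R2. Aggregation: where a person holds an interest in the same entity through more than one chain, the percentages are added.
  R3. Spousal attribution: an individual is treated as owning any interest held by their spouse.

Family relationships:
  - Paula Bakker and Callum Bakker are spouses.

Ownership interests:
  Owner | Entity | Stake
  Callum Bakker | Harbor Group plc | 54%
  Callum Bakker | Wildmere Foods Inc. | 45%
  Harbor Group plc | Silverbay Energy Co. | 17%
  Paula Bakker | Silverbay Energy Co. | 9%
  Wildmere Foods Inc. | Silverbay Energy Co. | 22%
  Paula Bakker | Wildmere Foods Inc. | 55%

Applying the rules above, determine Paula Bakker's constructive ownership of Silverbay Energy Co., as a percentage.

By spousal attribution (R3), Paula Bakker is treated as also owning Callum Bakker's interest in Wildmere Foods Inc, giving 55% + 45% = 100%.
By spousal attribution (R3), Paula Bakker is treated as owning Callum Bakker's 54% interest in Harbor Group plc.
Chain via Wildmere Foods Inc. (R1): 100% × 22% = 22% of Silverbay Energy Co.
Direct interest in Silverbay Energy Co: 9%.
Chain via Harbor Group plc (R1): 54% × 17% = 9.18% of Silverbay Energy Co.
Aggregating (R2): 22% + 9% + 9.18% = 40.18%.

40.18%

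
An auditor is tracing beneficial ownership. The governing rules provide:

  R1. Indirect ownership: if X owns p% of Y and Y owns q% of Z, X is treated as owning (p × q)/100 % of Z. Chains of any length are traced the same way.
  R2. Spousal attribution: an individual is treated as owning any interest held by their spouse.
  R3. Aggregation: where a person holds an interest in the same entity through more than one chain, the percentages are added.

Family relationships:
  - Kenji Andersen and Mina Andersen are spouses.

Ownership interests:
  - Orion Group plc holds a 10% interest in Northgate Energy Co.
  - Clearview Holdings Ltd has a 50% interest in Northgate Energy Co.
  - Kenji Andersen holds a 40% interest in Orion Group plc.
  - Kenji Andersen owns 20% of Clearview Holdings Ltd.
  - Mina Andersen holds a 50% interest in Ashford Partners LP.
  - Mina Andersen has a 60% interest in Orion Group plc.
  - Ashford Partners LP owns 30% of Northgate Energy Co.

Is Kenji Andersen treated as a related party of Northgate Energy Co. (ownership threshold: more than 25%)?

Yes

By spousal attribution (R2), Kenji Andersen is treated as also owning Mina Andersen's interest in Orion Group plc, giving 40% + 60% = 100%.
By spousal attribution (R2), Kenji Andersen is treated as owning Mina Andersen's 50% interest in Ashford Partners LP.
Chain via Orion Group plc (R1): 100% × 10% = 10% of Northgate Energy Co.
Chain via Clearview Holdings Ltd (R1): 20% × 50% = 10% of Northgate Energy Co.
Chain via Ashford Partners LP (R1): 50% × 30% = 15% of Northgate Energy Co.
Aggregating (R3): 10% + 10% + 15% = 35%.
35% exceeds the 25% threshold, so Kenji is a related party to Northgate Energy Co.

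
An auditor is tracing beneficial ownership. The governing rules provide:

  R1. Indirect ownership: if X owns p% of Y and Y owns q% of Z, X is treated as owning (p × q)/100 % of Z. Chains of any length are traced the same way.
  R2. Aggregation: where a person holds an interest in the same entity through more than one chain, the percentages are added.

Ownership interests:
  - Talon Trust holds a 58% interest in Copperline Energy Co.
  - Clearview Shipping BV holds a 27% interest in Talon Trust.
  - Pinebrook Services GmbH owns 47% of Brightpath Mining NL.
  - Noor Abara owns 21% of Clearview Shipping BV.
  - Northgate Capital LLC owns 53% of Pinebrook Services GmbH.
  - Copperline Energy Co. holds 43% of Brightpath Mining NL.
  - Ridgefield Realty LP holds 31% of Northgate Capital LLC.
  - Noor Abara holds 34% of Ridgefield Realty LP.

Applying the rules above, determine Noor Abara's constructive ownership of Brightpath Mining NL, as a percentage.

4.039612%

Chain via Clearview Shipping BV → Talon Trust → Copperline Energy Co. (R1): 21% × 27% × 58% × 43% = 1.414098% of Brightpath Mining NL.
Chain via Ridgefield Realty LP → Northgate Capital LLC → Pinebrook Services GmbH (R1): 34% × 31% × 53% × 47% = 2.625514% of Brightpath Mining NL.
Aggregating (R2): 1.414098% + 2.625514% = 4.039612%.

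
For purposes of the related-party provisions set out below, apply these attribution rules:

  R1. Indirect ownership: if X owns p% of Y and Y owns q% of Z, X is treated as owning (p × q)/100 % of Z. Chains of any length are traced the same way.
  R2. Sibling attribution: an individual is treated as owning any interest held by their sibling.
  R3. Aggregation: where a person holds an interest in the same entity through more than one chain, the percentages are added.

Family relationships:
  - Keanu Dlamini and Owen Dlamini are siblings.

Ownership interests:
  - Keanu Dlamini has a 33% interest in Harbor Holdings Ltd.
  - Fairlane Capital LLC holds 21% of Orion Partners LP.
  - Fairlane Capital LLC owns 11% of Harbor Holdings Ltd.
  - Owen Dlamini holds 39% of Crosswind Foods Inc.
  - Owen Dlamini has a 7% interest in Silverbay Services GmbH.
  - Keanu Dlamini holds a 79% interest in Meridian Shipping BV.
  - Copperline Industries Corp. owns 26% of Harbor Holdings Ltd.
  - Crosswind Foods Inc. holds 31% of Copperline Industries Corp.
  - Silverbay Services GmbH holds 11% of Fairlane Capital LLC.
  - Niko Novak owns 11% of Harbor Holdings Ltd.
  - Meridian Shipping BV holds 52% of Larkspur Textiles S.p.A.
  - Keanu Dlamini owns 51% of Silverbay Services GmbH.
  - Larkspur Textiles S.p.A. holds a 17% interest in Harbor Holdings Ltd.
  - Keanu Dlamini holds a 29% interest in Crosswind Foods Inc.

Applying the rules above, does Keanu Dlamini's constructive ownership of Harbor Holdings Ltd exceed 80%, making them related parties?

No

By sibling attribution (R2), Keanu Dlamini is treated as also owning Owen Dlamini's interest in Crosswind Foods Inc, giving 29% + 39% = 68%.
By sibling attribution (R2), Keanu Dlamini is treated as also owning Owen Dlamini's interest in Silverbay Services GmbH, giving 51% + 7% = 58%.
Chain via Crosswind Foods Inc. → Copperline Industries Corp. (R1): 68% × 31% × 26% = 5.4808% of Harbor Holdings Ltd.
Chain via Silverbay Services GmbH → Fairlane Capital LLC (R1): 58% × 11% × 11% = 0.7018% of Harbor Holdings Ltd.
Chain via Meridian Shipping BV → Larkspur Textiles S.p.A. (R1): 79% × 52% × 17% = 6.9836% of Harbor Holdings Ltd.
Direct interest in Harbor Holdings Ltd: 33%.
Aggregating (R3): 5.4808% + 0.7018% + 6.9836% + 33% = 46.1662%.
46.1662% does not exceed the 80% threshold, so Keanu is not a related party to Harbor Holdings Ltd.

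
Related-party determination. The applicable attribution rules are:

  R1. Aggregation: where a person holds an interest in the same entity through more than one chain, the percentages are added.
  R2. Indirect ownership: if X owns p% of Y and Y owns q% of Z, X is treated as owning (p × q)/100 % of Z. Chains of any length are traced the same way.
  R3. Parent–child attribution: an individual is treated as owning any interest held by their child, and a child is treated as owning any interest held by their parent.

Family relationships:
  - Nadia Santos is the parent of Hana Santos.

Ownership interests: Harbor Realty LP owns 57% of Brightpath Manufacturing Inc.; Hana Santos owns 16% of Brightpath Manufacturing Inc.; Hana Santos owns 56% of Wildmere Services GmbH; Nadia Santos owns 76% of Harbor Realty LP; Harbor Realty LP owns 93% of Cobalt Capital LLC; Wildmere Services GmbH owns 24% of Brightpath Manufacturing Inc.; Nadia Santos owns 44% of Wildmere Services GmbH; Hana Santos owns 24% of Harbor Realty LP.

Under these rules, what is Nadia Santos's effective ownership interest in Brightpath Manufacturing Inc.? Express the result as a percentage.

97%

By parent–child attribution (R3), Nadia Santos is treated as also owning Hana Santos's interest in Harbor Realty LP, giving 76% + 24% = 100%.
By parent–child attribution (R3), Nadia Santos is treated as also owning Hana Santos's interest in Wildmere Services GmbH, giving 44% + 56% = 100%.
By parent–child attribution (R3), Nadia Santos is treated as owning Hana Santos's 16% interest in Brightpath Manufacturing Inc.
Chain via Harbor Realty LP (R2): 100% × 57% = 57% of Brightpath Manufacturing Inc.
Chain via Wildmere Services GmbH (R2): 100% × 24% = 24% of Brightpath Manufacturing Inc.
Direct interest in Brightpath Manufacturing Inc: 16%.
Aggregating (R1): 57% + 24% + 16% = 97%.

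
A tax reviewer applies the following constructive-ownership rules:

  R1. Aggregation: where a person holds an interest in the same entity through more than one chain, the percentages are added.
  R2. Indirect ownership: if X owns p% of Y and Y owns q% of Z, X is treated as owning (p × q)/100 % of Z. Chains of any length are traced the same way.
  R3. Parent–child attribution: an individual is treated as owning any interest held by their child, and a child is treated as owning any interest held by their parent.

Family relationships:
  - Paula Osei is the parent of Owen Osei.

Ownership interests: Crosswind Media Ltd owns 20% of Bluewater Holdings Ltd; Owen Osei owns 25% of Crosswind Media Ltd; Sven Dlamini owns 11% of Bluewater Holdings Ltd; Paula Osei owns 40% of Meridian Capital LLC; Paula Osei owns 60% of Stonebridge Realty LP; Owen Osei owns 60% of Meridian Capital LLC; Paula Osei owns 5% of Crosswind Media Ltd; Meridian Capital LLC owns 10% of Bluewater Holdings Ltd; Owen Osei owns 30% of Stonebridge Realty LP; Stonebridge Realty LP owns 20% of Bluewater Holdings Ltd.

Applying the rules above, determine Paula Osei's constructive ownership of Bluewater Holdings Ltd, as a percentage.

34%

By parent–child attribution (R3), Paula Osei is treated as also owning Owen Osei's interest in Crosswind Media Ltd, giving 5% + 25% = 30%.
By parent–child attribution (R3), Paula Osei is treated as also owning Owen Osei's interest in Stonebridge Realty LP, giving 60% + 30% = 90%.
By parent–child attribution (R3), Paula Osei is treated as also owning Owen Osei's interest in Meridian Capital LLC, giving 40% + 60% = 100%.
Chain via Crosswind Media Ltd (R2): 30% × 20% = 6% of Bluewater Holdings Ltd.
Chain via Stonebridge Realty LP (R2): 90% × 20% = 18% of Bluewater Holdings Ltd.
Chain via Meridian Capital LLC (R2): 100% × 10% = 10% of Bluewater Holdings Ltd.
Aggregating (R1): 6% + 18% + 10% = 34%.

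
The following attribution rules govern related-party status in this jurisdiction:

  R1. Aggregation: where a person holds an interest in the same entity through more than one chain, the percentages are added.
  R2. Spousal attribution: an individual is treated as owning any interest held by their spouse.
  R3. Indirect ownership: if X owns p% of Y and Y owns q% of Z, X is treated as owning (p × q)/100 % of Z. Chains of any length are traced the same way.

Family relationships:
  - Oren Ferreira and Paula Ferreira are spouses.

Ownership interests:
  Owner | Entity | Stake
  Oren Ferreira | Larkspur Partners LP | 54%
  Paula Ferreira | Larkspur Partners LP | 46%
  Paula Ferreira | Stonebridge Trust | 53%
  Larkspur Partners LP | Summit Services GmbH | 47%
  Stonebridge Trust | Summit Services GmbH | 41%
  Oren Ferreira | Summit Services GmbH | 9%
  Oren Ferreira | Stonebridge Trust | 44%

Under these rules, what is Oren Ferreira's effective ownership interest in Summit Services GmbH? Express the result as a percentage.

95.77%

By spousal attribution (R2), Oren Ferreira is treated as also owning Paula Ferreira's interest in Stonebridge Trust, giving 44% + 53% = 97%.
By spousal attribution (R2), Oren Ferreira is treated as also owning Paula Ferreira's interest in Larkspur Partners LP, giving 54% + 46% = 100%.
Chain via Stonebridge Trust (R3): 97% × 41% = 39.77% of Summit Services GmbH.
Chain via Larkspur Partners LP (R3): 100% × 47% = 47% of Summit Services GmbH.
Direct interest in Summit Services GmbH: 9%.
Aggregating (R1): 39.77% + 47% + 9% = 95.77%.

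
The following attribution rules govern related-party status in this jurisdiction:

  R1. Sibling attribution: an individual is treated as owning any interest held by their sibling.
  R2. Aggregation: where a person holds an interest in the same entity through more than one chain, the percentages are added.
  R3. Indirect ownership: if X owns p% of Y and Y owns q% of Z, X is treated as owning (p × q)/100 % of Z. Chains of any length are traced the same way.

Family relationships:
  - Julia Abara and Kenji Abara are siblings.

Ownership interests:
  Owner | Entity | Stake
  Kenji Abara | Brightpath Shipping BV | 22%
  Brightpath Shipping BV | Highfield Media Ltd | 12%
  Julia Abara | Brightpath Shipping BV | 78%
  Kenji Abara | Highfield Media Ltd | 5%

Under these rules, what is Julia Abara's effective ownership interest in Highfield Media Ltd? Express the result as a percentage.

17%

By sibling attribution (R1), Julia Abara is treated as also owning Kenji Abara's interest in Brightpath Shipping BV, giving 78% + 22% = 100%.
By sibling attribution (R1), Julia Abara is treated as owning Kenji Abara's 5% interest in Highfield Media Ltd.
Chain via Brightpath Shipping BV (R3): 100% × 12% = 12% of Highfield Media Ltd.
Direct interest in Highfield Media Ltd: 5%.
Aggregating (R2): 12% + 5% = 17%.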